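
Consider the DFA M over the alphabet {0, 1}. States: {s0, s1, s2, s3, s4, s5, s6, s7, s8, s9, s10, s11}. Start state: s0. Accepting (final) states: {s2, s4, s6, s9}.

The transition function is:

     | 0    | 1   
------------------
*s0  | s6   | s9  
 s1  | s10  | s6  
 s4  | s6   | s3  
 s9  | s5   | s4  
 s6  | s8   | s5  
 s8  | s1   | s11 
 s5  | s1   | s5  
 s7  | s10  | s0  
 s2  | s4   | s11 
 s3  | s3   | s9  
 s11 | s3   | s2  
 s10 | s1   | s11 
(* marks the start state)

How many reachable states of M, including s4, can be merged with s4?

Reachable states from the start: {s0,s1,s2,s3,s4,s5,s6,s8,s9,s10,s11}. Unreachable: {s7} — drop them.
P0 = {s2,s4,s6,s9} | {s0,s1,s3,s5,s8,s10,s11}.
On input 0, block {s2,s4,s6,s9} splits into {s2,s4} and {s6,s9}.
Split {s2,s4} by δ(·,0) → {s2} and {s4}.
Refine {s0,s1,s3,s5,s8,s10,s11} on symbol 0: members go to different blocks, giving {s1,s3,s5,s8,s10,s11} and {s0}.
On input 1, block {s1,s3,s5,s8,s10,s11} splits into {s5,s8,s10} and {s1,s3} and {s11}.
On input 1, block {s5,s8,s10} splits into {s8,s10} and {s5}.
Split {s6,s9} by δ(·,0) → {s6} and {s9}.
Refine {s1,s3} on symbol 0: members go to different blocks, giving {s1} and {s3}.
No further refinement is possible. Final partition (10 blocks): {s2} | {s8,s10} | {s6} | {s4} | {s0} | {s1} | {s11} | {s5} | {s9} | {s3}.
The equivalence class containing s4 is {s4}, of size 1.

1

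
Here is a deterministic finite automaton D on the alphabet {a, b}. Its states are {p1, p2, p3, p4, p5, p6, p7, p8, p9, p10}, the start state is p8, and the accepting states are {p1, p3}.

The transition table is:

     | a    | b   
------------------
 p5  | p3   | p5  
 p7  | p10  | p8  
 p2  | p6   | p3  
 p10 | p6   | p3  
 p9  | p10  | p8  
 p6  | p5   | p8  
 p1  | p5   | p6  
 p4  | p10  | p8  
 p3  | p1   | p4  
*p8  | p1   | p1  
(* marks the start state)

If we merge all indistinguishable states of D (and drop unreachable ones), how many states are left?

7

States {p2,p7,p9} cannot be reached from the start state, so discard them.
Start with accepting vs non-accepting: {p1,p3} | {p4,p5,p6,p8,p10}.
Refine {p1,p3} on symbol a: members go to different blocks, giving {p1} and {p3}.
Refine {p4,p5,p6,p8,p10} on symbol a: members go to different blocks, giving {p4,p6,p10} and {p5} and {p8}.
On input a, block {p4,p6,p10} splits into {p4,p10} and {p6}.
On input a, block {p4,p10} splits into {p4} and {p10}.
No further refinement is possible. Final partition (7 blocks): {p1} | {p4} | {p3} | {p5} | {p8} | {p6} | {p10}.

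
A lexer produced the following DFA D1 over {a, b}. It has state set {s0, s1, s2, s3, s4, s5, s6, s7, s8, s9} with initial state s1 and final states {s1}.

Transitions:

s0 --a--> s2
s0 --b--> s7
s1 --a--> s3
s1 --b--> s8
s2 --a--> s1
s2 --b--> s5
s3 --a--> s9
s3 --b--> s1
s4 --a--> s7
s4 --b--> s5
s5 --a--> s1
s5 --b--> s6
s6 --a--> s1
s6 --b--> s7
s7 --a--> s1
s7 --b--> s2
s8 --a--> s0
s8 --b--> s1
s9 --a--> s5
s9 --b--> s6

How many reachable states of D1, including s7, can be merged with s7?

First remove the unreachable states {s4}; 9 states remain.
P0 = {s1} | {s0,s2,s3,s5,s6,s7,s8,s9}.
On input a, block {s0,s2,s3,s5,s6,s7,s8,s9} splits into {s0,s3,s8,s9} and {s2,s5,s6,s7}.
On input a, block {s0,s3,s8,s9} splits into {s0,s9} and {s3,s8}.
Stable partition: {s1} | {s0,s9} | {s2,s5,s6,s7} | {s3,s8} — 4 equivalence classes.
The equivalence class containing s7 is {s2,s5,s6,s7}, of size 4.

4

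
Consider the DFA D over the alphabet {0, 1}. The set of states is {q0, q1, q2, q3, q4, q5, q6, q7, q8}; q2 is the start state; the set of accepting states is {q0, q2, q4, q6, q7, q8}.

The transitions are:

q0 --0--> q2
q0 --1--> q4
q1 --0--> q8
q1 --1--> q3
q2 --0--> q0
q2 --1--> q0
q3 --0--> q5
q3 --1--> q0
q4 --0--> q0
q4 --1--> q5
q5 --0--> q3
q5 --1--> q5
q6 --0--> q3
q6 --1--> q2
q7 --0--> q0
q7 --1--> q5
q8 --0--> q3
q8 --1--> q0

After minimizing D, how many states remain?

5

States {q1,q6,q7,q8} cannot be reached from the start state, so discard them.
Initial partition by acceptance: {q0,q2,q4} | {q3,q5}.
On input 1, block {q0,q2,q4} splits into {q0,q2} and {q4}.
Refine {q0,q2} on symbol 1: members go to different blocks, giving {q0} and {q2}.
Refine {q3,q5} on symbol 1: members go to different blocks, giving {q3} and {q5}.
Stable partition: {q0} | {q3} | {q4} | {q2} | {q5} — 5 equivalence classes.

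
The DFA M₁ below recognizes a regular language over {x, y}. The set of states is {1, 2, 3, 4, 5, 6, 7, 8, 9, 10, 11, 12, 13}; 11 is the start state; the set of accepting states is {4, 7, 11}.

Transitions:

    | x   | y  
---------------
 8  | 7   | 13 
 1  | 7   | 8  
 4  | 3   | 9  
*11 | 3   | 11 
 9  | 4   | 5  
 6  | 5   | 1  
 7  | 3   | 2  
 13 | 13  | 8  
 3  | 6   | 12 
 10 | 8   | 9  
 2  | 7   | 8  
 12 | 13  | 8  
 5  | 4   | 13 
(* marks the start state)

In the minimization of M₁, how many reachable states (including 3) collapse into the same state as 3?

Reachable states from the start: {1,2,3,4,5,6,7,8,9,11,12,13}. Unreachable: {10} — drop them.
Start with accepting vs non-accepting: {4,7,11} | {1,2,3,5,6,8,9,12,13}.
Split {4,7,11} by δ(·,y) → {4,7} and {11}.
Split {1,2,3,5,6,8,9,12,13} by δ(·,x) → {1,2,5,8,9} and {3,6,12,13}.
Split {1,2,5,8,9} by δ(·,y) → {1,2,9} and {5,8}.
Split {3,6,12,13} by δ(·,x) → {3,12,13} and {6}.
Split {3,12,13} by δ(·,x) → {12,13} and {3}.
No further refinement is possible. Final partition (7 blocks): {4,7} | {1,2,9} | {11} | {12,13} | {5,8} | {6} | {3}.
State 3 belongs to the block {3}, which has 1 states.

1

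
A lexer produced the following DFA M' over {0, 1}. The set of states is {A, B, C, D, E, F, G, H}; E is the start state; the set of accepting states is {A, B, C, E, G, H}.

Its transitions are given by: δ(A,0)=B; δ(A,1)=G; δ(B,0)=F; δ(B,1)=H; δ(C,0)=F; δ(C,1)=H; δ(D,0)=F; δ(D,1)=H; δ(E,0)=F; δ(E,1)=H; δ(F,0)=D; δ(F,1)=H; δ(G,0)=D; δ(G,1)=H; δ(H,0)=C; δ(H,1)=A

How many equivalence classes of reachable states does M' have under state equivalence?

All states are reachable from the start state.
Start with accepting vs non-accepting: {A,B,C,E,G,H} | {D,F}.
Split {A,B,C,E,G,H} by δ(·,0) → {B,C,E,G} and {A,H}.
On input 1, block {A,H} splits into {A} and {H}.
The partition is now stable with 4 blocks: {B,C,E,G} | {D,F} | {A} | {H}.

4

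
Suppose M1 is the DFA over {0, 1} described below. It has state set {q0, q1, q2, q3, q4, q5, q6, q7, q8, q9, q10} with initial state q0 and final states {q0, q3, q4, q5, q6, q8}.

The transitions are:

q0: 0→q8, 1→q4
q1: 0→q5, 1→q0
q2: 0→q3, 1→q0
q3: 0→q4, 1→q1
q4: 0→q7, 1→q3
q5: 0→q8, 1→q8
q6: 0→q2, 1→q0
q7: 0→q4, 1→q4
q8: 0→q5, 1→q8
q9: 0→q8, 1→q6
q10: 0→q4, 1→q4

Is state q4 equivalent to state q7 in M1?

Reachable states from the start: {q0,q1,q3,q4,q5,q7,q8}. Unreachable: {q2,q6,q9,q10} — drop them.
P0 = {q0,q3,q4,q5,q8} | {q1,q7}.
Split {q0,q3,q4,q5,q8} by δ(·,0) → {q0,q3,q5,q8} and {q4}.
Split {q0,q3,q5,q8} by δ(·,0) → {q0,q5,q8} and {q3}.
Split {q0,q5,q8} by δ(·,1) → {q5,q8} and {q0}.
Split {q1,q7} by δ(·,0) → {q1} and {q7}.
Stable partition: {q5,q8} | {q1} | {q4} | {q3} | {q0} | {q7} — 6 equivalence classes.
q4 and q7 end up in different blocks, so they are distinguishable. For instance, the string 'ε' is accepted from only q4.

No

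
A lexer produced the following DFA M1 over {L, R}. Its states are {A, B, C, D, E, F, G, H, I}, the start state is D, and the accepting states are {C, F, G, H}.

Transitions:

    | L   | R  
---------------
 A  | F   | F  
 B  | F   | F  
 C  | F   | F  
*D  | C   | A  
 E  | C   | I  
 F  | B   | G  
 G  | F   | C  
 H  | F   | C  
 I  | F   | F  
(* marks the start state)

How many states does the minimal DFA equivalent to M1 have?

Reachable states from the start: {A,B,C,D,F,G}. Unreachable: {E,H,I} — drop them.
Start with accepting vs non-accepting: {C,F,G} | {A,B,D}.
Split {C,F,G} by δ(·,L) → {C,G} and {F}.
On input R, block {C,G} splits into {C} and {G}.
Split {A,B,D} by δ(·,L) → {A,B} and {D}.
No further refinement is possible. Final partition (5 blocks): {C} | {A,B} | {F} | {G} | {D}.

5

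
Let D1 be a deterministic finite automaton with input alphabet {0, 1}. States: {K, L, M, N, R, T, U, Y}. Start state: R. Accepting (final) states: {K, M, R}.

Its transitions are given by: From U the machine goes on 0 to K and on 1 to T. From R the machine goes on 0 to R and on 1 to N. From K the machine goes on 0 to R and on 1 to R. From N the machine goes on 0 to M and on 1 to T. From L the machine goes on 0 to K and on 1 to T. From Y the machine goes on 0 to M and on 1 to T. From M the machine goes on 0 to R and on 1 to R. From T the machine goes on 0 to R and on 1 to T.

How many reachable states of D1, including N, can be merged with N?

First remove the unreachable states {K,L,U,Y}; 4 states remain.
Start with accepting vs non-accepting: {M,R} | {N,T}.
Refine {M,R} on symbol 1: members go to different blocks, giving {R} and {M}.
Refine {N,T} on symbol 0: members go to different blocks, giving {N} and {T}.
The partition is now stable with 4 blocks: {R} | {N} | {M} | {T}.
The equivalence class containing N is {N}, of size 1.

1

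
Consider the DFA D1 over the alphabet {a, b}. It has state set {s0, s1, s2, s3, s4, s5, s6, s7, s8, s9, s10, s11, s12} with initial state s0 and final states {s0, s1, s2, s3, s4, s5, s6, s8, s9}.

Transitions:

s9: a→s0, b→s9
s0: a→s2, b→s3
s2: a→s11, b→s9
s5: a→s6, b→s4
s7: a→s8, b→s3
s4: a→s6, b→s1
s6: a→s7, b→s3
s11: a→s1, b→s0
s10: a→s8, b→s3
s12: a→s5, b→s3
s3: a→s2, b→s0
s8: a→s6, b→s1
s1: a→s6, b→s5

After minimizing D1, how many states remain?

6

States {s10,s12} cannot be reached from the start state, so discard them.
P0 = {s0,s1,s2,s3,s4,s5,s6,s8,s9} | {s7,s11}.
On input a, block {s0,s1,s2,s3,s4,s5,s6,s8,s9} splits into {s0,s1,s3,s4,s5,s8,s9} and {s2,s6}.
Refine {s0,s1,s3,s4,s5,s8,s9} on symbol a: members go to different blocks, giving {s0,s1,s3,s4,s5,s8} and {s9}.
On input b, block {s2,s6} splits into {s2} and {s6}.
On input a, block {s0,s1,s3,s4,s5,s8} splits into {s1,s4,s5,s8} and {s0,s3}.
Stable partition: {s1,s4,s5,s8} | {s7,s11} | {s2} | {s9} | {s6} | {s0,s3} — 6 equivalence classes.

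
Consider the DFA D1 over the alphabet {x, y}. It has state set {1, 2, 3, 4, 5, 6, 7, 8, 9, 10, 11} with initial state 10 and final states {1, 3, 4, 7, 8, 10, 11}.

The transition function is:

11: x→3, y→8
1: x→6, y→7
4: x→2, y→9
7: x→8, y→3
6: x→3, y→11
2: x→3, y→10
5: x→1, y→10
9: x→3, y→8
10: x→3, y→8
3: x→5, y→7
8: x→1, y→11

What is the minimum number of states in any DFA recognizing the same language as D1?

4

First remove the unreachable states {2,4,9}; 8 states remain.
P0 = {1,3,7,8,10,11} | {5,6}.
Refine {1,3,7,8,10,11} on symbol x: members go to different blocks, giving {7,8,10,11} and {1,3}.
On input x, block {7,8,10,11} splits into {8,10,11} and {7}.
The partition is now stable with 4 blocks: {8,10,11} | {5,6} | {1,3} | {7}.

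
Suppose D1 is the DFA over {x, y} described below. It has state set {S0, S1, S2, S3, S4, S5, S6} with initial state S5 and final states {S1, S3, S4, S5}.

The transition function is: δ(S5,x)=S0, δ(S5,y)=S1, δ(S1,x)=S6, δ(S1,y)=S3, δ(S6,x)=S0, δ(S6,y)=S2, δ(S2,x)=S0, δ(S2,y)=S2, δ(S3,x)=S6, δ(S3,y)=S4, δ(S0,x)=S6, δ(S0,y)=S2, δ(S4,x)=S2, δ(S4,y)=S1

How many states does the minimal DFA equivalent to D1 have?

2

P0 = {S1,S3,S4,S5} | {S0,S2,S6}.
The partition is now stable with 2 blocks: {S1,S3,S4,S5} | {S0,S2,S6}.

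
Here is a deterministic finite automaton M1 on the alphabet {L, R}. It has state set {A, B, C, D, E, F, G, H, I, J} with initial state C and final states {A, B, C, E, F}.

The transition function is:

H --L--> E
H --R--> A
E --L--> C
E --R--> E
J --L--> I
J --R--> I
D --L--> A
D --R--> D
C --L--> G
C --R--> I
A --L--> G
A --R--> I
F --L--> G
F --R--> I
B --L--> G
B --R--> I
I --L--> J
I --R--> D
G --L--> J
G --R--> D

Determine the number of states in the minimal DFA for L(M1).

First remove the unreachable states {B,E,F,H}; 6 states remain.
P0 = {A,C} | {D,G,I,J}.
On input L, block {D,G,I,J} splits into {G,I,J} and {D}.
On input R, block {G,I,J} splits into {G,I} and {J}.
The partition is now stable with 4 blocks: {A,C} | {G,I} | {D} | {J}.

4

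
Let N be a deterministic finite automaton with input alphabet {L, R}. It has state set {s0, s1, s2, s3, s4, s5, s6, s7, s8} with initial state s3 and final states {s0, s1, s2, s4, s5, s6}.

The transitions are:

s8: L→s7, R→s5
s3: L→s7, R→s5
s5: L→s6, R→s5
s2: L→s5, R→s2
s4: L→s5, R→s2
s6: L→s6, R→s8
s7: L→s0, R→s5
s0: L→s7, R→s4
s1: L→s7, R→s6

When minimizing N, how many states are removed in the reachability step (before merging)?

Starting at s3 and following transitions, the reachable set is {s0, s2, s3, s4, s5, s6, s7, s8}. That leaves s1 unreachable — 1 in total.

1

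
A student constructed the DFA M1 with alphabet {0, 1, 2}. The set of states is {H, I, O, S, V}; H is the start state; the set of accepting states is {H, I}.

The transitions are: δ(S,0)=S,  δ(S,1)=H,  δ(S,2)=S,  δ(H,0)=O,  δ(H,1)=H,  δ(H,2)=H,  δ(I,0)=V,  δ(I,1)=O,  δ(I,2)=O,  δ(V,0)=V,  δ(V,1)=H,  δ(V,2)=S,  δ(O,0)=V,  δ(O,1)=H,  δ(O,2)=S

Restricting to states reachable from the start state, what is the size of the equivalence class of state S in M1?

First remove the unreachable states {I}; 4 states remain.
Initial partition by acceptance: {H} | {O,S,V}.
The partition is now stable with 2 blocks: {H} | {O,S,V}.
The equivalence class containing S is {O,S,V}, of size 3.

3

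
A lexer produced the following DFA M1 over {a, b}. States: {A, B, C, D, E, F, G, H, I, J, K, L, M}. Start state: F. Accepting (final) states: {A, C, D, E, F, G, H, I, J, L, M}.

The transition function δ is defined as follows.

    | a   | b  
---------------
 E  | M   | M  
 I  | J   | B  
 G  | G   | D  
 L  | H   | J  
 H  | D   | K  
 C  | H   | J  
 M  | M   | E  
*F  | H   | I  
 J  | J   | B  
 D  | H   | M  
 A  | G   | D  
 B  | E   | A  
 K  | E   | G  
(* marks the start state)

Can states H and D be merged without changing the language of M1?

No

Reachable states from the start: {A,B,D,E,F,G,H,I,J,K,M}. Unreachable: {C,L} — drop them.
Initial partition by acceptance: {A,D,E,F,G,H,I,J,M} | {B,K}.
Split {A,D,E,F,G,H,I,J,M} by δ(·,b) → {A,D,E,F,G,M} and {H,I,J}.
Refine {A,D,E,F,G,M} on symbol a: members go to different blocks, giving {A,E,G,M} and {D,F}.
Refine {A,E,G,M} on symbol b: members go to different blocks, giving {A,G} and {E,M}.
On input a, block {H,I,J} splits into {I,J} and {H}.
On input b, block {D,F} splits into {D} and {F}.
Stable partition: {A,G} | {B,K} | {I,J} | {D} | {E,M} | {H} | {F} — 7 equivalence classes.
H and D end up in different blocks, so they are distinguishable. For instance, the string 'b' is accepted from only D.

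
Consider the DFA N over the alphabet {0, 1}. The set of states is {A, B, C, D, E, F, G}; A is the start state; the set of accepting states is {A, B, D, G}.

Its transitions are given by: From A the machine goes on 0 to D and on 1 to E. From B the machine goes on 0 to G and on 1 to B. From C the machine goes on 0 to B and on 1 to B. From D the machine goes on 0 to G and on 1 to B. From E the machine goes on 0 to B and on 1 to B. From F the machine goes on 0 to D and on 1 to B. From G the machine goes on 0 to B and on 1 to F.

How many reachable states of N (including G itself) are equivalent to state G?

2

States {C} cannot be reached from the start state, so discard them.
P0 = {A,B,D,G} | {E,F}.
Refine {A,B,D,G} on symbol 1: members go to different blocks, giving {A,G} and {B,D}.
The partition is now stable with 3 blocks: {A,G} | {E,F} | {B,D}.
State G belongs to the block {A,G}, which has 2 states.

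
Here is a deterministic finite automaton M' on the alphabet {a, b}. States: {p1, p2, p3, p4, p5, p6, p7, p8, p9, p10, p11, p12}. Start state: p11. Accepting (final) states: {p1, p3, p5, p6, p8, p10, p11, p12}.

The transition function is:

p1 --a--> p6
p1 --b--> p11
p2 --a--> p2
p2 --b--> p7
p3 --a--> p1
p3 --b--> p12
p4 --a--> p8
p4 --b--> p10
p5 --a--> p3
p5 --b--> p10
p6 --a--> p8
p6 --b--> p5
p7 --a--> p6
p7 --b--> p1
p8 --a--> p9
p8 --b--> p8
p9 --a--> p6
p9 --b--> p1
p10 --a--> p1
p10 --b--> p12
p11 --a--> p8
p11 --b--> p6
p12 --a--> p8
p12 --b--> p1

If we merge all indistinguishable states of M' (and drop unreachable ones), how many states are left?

8

States {p2,p4,p7} cannot be reached from the start state, so discard them.
P0 = {p1,p3,p5,p6,p8,p10,p11,p12} | {p9}.
On input a, block {p1,p3,p5,p6,p8,p10,p11,p12} splits into {p1,p3,p5,p6,p10,p11,p12} and {p8}.
Refine {p1,p3,p5,p6,p10,p11,p12} on symbol a: members go to different blocks, giving {p1,p3,p5,p10} and {p6,p11,p12}.
On input a, block {p1,p3,p5,p10} splits into {p3,p5,p10} and {p1}.
Refine {p3,p5,p10} on symbol a: members go to different blocks, giving {p3,p10} and {p5}.
Split {p6,p11,p12} by δ(·,b) → {p6} and {p11} and {p12}.
No further refinement is possible. Final partition (8 blocks): {p3,p10} | {p9} | {p8} | {p6} | {p1} | {p5} | {p11} | {p12}.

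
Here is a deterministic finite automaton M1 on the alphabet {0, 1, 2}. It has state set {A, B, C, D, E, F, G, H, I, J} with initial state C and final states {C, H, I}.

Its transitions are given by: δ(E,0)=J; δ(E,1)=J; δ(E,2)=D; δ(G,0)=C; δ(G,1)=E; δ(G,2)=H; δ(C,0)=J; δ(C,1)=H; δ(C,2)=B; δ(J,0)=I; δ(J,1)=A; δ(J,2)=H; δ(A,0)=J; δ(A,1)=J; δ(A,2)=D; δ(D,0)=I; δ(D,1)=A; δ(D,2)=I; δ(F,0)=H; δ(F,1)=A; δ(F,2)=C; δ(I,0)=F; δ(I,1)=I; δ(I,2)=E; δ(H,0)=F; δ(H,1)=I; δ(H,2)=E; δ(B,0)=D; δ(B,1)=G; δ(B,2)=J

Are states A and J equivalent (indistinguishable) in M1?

Initial partition by acceptance: {C,H,I} | {A,B,D,E,F,G,J}.
On input 0, block {A,B,D,E,F,G,J} splits into {D,F,G,J} and {A,B,E}.
The partition is now stable with 3 blocks: {C,H,I} | {D,F,G,J} | {A,B,E}.
A and J end up in different blocks, so they are distinguishable. For instance, the string '0' is accepted from only J.

No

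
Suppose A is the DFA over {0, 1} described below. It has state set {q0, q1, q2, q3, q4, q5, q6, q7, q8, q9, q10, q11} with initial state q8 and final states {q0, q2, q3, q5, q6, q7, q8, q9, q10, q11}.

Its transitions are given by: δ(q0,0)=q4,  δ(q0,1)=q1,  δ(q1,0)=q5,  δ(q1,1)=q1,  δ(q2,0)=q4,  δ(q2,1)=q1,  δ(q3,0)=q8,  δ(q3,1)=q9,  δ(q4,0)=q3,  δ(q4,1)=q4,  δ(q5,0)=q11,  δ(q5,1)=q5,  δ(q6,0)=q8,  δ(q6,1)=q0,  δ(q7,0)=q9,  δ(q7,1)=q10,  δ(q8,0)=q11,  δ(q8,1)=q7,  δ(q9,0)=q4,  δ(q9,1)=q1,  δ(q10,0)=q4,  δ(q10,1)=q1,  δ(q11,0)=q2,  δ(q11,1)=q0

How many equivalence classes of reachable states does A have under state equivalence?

7

States {q6} cannot be reached from the start state, so discard them.
Initial partition by acceptance: {q0,q2,q3,q5,q7,q8,q9,q10,q11} | {q1,q4}.
Split {q0,q2,q3,q5,q7,q8,q9,q10,q11} by δ(·,0) → {q3,q5,q7,q8,q11} and {q0,q2,q9,q10}.
Refine {q3,q5,q7,q8,q11} on symbol 0: members go to different blocks, giving {q3,q5,q8} and {q7,q11}.
On input 0, block {q3,q5,q8} splits into {q5,q8} and {q3}.
Refine {q5,q8} on symbol 1: members go to different blocks, giving {q5} and {q8}.
On input 0, block {q1,q4} splits into {q1} and {q4}.
The partition is now stable with 7 blocks: {q5} | {q1} | {q0,q2,q9,q10} | {q7,q11} | {q3} | {q8} | {q4}.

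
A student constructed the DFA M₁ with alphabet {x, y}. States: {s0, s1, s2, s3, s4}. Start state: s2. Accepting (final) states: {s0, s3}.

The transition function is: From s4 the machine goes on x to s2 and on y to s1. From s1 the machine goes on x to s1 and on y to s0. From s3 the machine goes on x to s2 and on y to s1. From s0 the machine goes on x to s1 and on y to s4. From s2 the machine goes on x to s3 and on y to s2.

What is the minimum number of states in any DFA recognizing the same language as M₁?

5

Every state is reachable, so we keep all 5.
Start with accepting vs non-accepting: {s0,s3} | {s1,s2,s4}.
Split {s1,s2,s4} by δ(·,x) → {s1,s4} and {s2}.
On input x, block {s0,s3} splits into {s0} and {s3}.
On input x, block {s1,s4} splits into {s1} and {s4}.
Stable partition: {s0} | {s1} | {s2} | {s3} | {s4} — 5 equivalence classes.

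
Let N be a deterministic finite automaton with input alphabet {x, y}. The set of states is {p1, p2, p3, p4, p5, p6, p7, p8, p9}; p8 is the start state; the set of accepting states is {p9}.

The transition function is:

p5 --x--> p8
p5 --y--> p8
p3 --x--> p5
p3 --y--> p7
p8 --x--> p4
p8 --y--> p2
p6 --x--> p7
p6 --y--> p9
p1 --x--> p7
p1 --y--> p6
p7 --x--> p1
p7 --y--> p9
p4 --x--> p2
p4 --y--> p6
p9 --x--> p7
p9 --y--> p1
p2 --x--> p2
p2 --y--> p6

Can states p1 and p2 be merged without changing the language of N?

States {p3,p5} cannot be reached from the start state, so discard them.
Initial partition by acceptance: {p9} | {p1,p2,p4,p6,p7,p8}.
Split {p1,p2,p4,p6,p7,p8} by δ(·,y) → {p1,p2,p4,p8} and {p6,p7}.
Refine {p1,p2,p4,p8} on symbol x: members go to different blocks, giving {p2,p4,p8} and {p1}.
Refine {p2,p4,p8} on symbol y: members go to different blocks, giving {p2,p4} and {p8}.
Refine {p6,p7} on symbol x: members go to different blocks, giving {p6} and {p7}.
Stable partition: {p9} | {p2,p4} | {p6} | {p1} | {p8} | {p7} — 6 equivalence classes.
p1 and p2 end up in different blocks, so they are distinguishable. For instance, the string 'xy' is accepted from only p1.

No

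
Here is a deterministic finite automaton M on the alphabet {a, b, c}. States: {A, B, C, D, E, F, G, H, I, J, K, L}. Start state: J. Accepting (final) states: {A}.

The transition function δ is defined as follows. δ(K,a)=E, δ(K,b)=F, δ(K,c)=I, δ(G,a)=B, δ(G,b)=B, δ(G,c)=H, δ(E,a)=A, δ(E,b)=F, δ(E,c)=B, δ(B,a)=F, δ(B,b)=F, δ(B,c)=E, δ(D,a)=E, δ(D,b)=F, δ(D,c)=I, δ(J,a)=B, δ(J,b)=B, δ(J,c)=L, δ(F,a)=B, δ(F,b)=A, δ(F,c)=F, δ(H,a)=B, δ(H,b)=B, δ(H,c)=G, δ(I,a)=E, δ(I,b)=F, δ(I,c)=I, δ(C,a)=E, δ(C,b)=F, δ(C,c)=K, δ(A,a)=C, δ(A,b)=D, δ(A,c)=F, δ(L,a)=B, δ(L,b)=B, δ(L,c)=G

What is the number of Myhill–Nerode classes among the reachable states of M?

Start with accepting vs non-accepting: {A} | {B,C,D,E,F,G,H,I,J,K,L}.
Refine {B,C,D,E,F,G,H,I,J,K,L} on symbol a: members go to different blocks, giving {B,C,D,F,G,H,I,J,K,L} and {E}.
Refine {B,C,D,F,G,H,I,J,K,L} on symbol a: members go to different blocks, giving {B,F,G,H,J,L} and {C,D,I,K}.
On input b, block {B,F,G,H,J,L} splits into {B,G,H,J,L} and {F}.
On input a, block {B,G,H,J,L} splits into {G,H,J,L} and {B}.
The partition is now stable with 6 blocks: {A} | {G,H,J,L} | {E} | {C,D,I,K} | {F} | {B}.

6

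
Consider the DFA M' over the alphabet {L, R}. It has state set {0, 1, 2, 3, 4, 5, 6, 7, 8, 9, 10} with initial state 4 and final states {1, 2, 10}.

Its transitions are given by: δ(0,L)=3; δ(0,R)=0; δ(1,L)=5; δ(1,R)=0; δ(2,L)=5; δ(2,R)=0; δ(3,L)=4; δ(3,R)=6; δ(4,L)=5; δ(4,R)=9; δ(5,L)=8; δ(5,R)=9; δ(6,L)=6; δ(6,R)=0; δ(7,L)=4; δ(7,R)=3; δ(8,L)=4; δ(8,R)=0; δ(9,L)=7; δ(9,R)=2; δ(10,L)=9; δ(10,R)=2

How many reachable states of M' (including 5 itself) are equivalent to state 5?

States {1,10} cannot be reached from the start state, so discard them.
P0 = {2} | {0,3,4,5,6,7,8,9}.
Split {0,3,4,5,6,7,8,9} by δ(·,R) → {0,3,4,5,6,7,8} and {9}.
Refine {0,3,4,5,6,7,8} on symbol R: members go to different blocks, giving {0,3,6,7,8} and {4,5}.
On input L, block {0,3,6,7,8} splits into {3,7,8} and {0,6}.
Refine {3,7,8} on symbol R: members go to different blocks, giving {3,8} and {7}.
Split {4,5} by δ(·,L) → {4} and {5}.
On input L, block {0,6} splits into {0} and {6}.
Split {3,8} by δ(·,R) → {3} and {8}.
Stable partition: {2} | {3} | {9} | {4} | {0} | {7} | {5} | {6} | {8} — 9 equivalence classes.
The equivalence class containing 5 is {5}, of size 1.

1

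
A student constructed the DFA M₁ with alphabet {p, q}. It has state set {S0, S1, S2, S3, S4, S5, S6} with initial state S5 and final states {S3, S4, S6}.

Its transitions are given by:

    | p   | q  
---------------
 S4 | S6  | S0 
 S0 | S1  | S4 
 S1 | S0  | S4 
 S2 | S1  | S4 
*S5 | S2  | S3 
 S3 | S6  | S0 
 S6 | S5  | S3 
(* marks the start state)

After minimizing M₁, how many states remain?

P0 = {S3,S4,S6} | {S0,S1,S2,S5}.
Split {S3,S4,S6} by δ(·,p) → {S3,S4} and {S6}.
Stable partition: {S3,S4} | {S0,S1,S2,S5} | {S6} — 3 equivalence classes.

3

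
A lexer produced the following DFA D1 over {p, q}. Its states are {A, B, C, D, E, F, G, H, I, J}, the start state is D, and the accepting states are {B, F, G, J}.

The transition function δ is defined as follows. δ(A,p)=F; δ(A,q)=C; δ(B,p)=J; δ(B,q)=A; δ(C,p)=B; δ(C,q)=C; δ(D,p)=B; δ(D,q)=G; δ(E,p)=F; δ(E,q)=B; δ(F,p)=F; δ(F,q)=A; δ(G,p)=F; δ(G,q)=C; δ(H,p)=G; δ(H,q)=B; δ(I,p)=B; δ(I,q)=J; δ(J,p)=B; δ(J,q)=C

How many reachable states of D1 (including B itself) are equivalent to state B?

4

Reachable states from the start: {A,B,C,D,F,G,J}. Unreachable: {E,H,I} — drop them.
P0 = {B,F,G,J} | {A,C,D}.
Refine {A,C,D} on symbol q: members go to different blocks, giving {A,C} and {D}.
The partition is now stable with 3 blocks: {B,F,G,J} | {A,C} | {D}.
The equivalence class containing B is {B,F,G,J}, of size 4.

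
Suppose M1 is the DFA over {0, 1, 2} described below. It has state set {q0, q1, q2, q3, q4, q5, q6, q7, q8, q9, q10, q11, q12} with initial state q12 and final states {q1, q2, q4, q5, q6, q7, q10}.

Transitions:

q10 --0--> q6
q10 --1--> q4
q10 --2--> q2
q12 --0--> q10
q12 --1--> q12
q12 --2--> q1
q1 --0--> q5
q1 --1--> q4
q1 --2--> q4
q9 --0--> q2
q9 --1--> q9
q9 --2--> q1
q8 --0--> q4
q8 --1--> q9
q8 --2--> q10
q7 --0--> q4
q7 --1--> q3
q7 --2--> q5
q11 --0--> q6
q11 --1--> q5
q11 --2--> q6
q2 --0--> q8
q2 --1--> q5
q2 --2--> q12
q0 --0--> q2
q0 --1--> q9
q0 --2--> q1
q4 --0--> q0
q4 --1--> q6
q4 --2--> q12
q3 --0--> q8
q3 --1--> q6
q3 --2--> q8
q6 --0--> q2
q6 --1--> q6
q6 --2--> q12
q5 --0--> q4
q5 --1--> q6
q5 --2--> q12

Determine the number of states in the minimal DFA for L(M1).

5

States {q3,q7,q11} cannot be reached from the start state, so discard them.
Start with accepting vs non-accepting: {q1,q2,q4,q5,q6,q10} | {q0,q8,q9,q12}.
Split {q1,q2,q4,q5,q6,q10} by δ(·,0) → {q1,q5,q6,q10} and {q2,q4}.
Split {q1,q5,q6,q10} by δ(·,0) → {q1,q10} and {q5,q6}.
On input 0, block {q0,q8,q9,q12} splits into {q0,q8,q9} and {q12}.
The partition is now stable with 5 blocks: {q1,q10} | {q0,q8,q9} | {q2,q4} | {q5,q6} | {q12}.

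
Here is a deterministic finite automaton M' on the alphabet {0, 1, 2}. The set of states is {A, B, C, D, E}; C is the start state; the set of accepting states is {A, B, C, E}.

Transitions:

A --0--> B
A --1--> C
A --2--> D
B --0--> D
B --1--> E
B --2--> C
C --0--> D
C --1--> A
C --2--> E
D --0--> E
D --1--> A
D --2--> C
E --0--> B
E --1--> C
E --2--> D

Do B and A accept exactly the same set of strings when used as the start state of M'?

No

Every state is reachable, so we keep all 5.
Start with accepting vs non-accepting: {A,B,C,E} | {D}.
On input 0, block {A,B,C,E} splits into {A,E} and {B,C}.
Split {B,C} by δ(·,2) → {B} and {C}.
The partition is now stable with 4 blocks: {A,E} | {D} | {B} | {C}.
B and A end up in different blocks, so they are distinguishable. For instance, the string '0' is accepted from only A.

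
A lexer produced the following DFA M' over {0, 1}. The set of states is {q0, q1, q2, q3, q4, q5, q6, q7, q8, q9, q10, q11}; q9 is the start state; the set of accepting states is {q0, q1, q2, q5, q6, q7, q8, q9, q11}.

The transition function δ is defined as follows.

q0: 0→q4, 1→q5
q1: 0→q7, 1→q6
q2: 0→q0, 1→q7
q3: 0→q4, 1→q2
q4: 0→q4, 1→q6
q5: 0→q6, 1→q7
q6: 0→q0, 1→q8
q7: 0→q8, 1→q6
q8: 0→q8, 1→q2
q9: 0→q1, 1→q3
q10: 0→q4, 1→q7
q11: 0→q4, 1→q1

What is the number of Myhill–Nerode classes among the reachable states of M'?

6

First remove the unreachable states {q10,q11}; 10 states remain.
Start with accepting vs non-accepting: {q0,q1,q2,q5,q6,q7,q8,q9} | {q3,q4}.
On input 0, block {q0,q1,q2,q5,q6,q7,q8,q9} splits into {q1,q2,q5,q6,q7,q8,q9} and {q0}.
Split {q1,q2,q5,q6,q7,q8,q9} by δ(·,0) → {q1,q5,q7,q8,q9} and {q2,q6}.
Split {q1,q5,q7,q8,q9} by δ(·,0) → {q1,q7,q8,q9} and {q5}.
Refine {q1,q7,q8,q9} on symbol 1: members go to different blocks, giving {q1,q7,q8} and {q9}.
The partition is now stable with 6 blocks: {q1,q7,q8} | {q3,q4} | {q0} | {q2,q6} | {q5} | {q9}.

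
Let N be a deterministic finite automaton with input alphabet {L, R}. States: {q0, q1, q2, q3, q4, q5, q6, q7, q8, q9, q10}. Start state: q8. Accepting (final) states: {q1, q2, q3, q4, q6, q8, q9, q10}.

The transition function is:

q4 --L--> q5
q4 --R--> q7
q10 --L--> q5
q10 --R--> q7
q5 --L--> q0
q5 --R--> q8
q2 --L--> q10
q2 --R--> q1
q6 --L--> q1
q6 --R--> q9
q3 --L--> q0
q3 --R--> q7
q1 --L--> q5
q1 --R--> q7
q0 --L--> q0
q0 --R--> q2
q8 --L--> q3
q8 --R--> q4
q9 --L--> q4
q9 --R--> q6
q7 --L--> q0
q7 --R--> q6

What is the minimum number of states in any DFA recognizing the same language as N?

Every state is reachable, so we keep all 11.
Start with accepting vs non-accepting: {q1,q2,q3,q4,q6,q8,q9,q10} | {q0,q5,q7}.
Split {q1,q2,q3,q4,q6,q8,q9,q10} by δ(·,L) → {q1,q3,q4,q10} and {q2,q6,q8,q9}.
Refine {q2,q6,q8,q9} on symbol R: members go to different blocks, giving {q2,q8} and {q6,q9}.
On input R, block {q0,q5,q7} splits into {q0,q5} and {q7}.
No further refinement is possible. Final partition (5 blocks): {q1,q3,q4,q10} | {q0,q5} | {q2,q8} | {q6,q9} | {q7}.

5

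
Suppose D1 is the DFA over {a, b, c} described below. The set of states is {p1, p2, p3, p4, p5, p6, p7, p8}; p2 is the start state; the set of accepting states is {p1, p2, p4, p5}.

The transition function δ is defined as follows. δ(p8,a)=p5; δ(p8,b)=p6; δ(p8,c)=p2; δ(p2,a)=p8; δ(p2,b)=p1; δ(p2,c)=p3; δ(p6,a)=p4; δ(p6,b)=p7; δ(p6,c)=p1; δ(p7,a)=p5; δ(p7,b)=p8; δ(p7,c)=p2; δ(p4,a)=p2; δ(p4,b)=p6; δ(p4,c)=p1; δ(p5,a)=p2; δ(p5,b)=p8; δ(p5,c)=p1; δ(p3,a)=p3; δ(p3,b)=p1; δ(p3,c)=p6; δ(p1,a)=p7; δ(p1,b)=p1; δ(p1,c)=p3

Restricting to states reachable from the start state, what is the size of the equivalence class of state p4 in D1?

Initial partition by acceptance: {p1,p2,p4,p5} | {p3,p6,p7,p8}.
Split {p1,p2,p4,p5} by δ(·,a) → {p1,p2} and {p4,p5}.
On input a, block {p3,p6,p7,p8} splits into {p6,p7,p8} and {p3}.
Stable partition: {p1,p2} | {p6,p7,p8} | {p4,p5} | {p3} — 4 equivalence classes.
State p4 belongs to the block {p4,p5}, which has 2 states.

2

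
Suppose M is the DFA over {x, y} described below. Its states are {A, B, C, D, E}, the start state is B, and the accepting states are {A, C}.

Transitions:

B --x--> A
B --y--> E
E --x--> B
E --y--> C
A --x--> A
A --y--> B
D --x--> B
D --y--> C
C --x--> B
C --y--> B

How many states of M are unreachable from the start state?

Starting at B and following transitions, the reachable set is {A, B, C, E}. That leaves D unreachable — 1 in total.

1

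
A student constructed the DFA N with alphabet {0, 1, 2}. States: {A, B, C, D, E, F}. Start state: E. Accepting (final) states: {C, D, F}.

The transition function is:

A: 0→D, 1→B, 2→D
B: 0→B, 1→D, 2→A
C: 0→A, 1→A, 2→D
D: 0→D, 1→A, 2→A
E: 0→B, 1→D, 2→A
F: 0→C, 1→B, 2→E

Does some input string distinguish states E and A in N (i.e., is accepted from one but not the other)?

Reachable states from the start: {A,B,D,E}. Unreachable: {C,F} — drop them.
P0 = {D} | {A,B,E}.
Split {A,B,E} by δ(·,0) → {B,E} and {A}.
The partition is now stable with 3 blocks: {D} | {B,E} | {A}.
E and A end up in different blocks, so they are distinguishable. For instance, the string '0' is accepted from only A.

Yes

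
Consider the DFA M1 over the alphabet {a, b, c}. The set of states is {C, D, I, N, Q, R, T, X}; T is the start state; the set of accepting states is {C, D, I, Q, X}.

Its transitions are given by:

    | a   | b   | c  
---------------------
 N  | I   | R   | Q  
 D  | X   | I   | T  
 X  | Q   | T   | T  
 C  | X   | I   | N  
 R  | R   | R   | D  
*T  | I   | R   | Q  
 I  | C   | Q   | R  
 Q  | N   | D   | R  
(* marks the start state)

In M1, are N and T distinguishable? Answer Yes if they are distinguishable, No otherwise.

No

P0 = {C,D,I,Q,X} | {N,R,T}.
Split {C,D,I,Q,X} by δ(·,a) → {C,D,I,X} and {Q}.
Split {C,D,I,X} by δ(·,a) → {C,D,I} and {X}.
On input a, block {C,D,I} splits into {C,D} and {I}.
Refine {N,R,T} on symbol a: members go to different blocks, giving {N,T} and {R}.
No further refinement is possible. Final partition (6 blocks): {C,D} | {N,T} | {Q} | {X} | {I} | {R}.
N and T lie in the same block of the stable partition, so they are equivalent — no string distinguishes them.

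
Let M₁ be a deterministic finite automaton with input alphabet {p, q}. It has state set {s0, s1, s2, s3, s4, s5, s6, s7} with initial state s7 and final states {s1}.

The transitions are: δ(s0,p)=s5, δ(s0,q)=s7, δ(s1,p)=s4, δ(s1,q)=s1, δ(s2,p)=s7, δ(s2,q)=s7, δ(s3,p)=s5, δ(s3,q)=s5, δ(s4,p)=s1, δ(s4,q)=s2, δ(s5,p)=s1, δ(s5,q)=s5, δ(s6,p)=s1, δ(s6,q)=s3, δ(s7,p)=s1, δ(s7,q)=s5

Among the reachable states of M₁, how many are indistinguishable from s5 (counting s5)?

States {s0,s3,s6} cannot be reached from the start state, so discard them.
P0 = {s1} | {s2,s4,s5,s7}.
Split {s2,s4,s5,s7} by δ(·,p) → {s4,s5,s7} and {s2}.
On input q, block {s4,s5,s7} splits into {s5,s7} and {s4}.
Stable partition: {s1} | {s5,s7} | {s2} | {s4} — 4 equivalence classes.
State s5 belongs to the block {s5,s7}, which has 2 states.

2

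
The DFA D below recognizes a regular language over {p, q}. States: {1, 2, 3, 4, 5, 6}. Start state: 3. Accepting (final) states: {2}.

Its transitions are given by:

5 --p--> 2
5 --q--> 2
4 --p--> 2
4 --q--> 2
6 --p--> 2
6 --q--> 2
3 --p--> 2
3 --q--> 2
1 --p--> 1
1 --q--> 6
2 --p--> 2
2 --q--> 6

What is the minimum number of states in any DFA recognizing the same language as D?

States {1,4,5} cannot be reached from the start state, so discard them.
P0 = {2} | {3,6}.
The partition is now stable with 2 blocks: {2} | {3,6}.

2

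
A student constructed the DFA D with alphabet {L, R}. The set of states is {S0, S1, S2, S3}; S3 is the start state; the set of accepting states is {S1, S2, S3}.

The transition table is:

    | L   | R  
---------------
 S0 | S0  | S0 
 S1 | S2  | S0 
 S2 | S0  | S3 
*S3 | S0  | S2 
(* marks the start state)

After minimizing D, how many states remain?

States {S1} cannot be reached from the start state, so discard them.
Start with accepting vs non-accepting: {S2,S3} | {S0}.
Stable partition: {S2,S3} | {S0} — 2 equivalence classes.

2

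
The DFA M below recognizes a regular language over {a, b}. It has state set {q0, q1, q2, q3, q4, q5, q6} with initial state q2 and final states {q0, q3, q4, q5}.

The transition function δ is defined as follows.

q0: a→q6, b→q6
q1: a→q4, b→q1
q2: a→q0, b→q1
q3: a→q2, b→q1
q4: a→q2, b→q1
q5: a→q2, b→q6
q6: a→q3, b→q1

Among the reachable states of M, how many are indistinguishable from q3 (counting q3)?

3

First remove the unreachable states {q5}; 6 states remain.
Start with accepting vs non-accepting: {q0,q3,q4} | {q1,q2,q6}.
The partition is now stable with 2 blocks: {q0,q3,q4} | {q1,q2,q6}.
The equivalence class containing q3 is {q0,q3,q4}, of size 3.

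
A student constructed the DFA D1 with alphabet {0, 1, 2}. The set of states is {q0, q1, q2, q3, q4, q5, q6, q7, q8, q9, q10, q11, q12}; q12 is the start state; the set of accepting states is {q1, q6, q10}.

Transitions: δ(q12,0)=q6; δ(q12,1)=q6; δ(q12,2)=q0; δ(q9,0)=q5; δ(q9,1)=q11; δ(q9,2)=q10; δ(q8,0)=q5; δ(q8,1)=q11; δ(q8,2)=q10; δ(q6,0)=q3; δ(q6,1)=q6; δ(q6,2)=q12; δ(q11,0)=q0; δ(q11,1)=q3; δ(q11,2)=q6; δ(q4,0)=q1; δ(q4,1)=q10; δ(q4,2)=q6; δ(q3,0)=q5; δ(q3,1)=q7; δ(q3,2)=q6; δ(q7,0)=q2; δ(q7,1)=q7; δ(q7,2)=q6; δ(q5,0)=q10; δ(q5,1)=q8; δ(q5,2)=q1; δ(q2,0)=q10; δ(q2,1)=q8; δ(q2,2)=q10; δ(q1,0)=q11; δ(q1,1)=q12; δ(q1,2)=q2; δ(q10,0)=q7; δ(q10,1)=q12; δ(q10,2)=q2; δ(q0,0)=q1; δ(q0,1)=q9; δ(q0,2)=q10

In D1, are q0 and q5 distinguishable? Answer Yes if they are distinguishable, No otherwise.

Reachable states from the start: {q0,q1,q2,q3,q5,q6,q7,q8,q9,q10,q11,q12}. Unreachable: {q4} — drop them.
P0 = {q1,q6,q10} | {q0,q2,q3,q5,q7,q8,q9,q11,q12}.
Refine {q1,q6,q10} on symbol 1: members go to different blocks, giving {q1,q10} and {q6}.
Split {q0,q2,q3,q5,q7,q8,q9,q11,q12} by δ(·,0) → {q3,q7,q8,q9,q11} and {q0,q2,q5} and {q12}.
Refine {q3,q7,q8,q9,q11} on symbol 2: members go to different blocks, giving {q3,q7,q11} and {q8,q9}.
The partition is now stable with 6 blocks: {q1,q10} | {q3,q7,q11} | {q6} | {q0,q2,q5} | {q12} | {q8,q9}.
q0 and q5 lie in the same block of the stable partition, so they are equivalent — no string distinguishes them.

No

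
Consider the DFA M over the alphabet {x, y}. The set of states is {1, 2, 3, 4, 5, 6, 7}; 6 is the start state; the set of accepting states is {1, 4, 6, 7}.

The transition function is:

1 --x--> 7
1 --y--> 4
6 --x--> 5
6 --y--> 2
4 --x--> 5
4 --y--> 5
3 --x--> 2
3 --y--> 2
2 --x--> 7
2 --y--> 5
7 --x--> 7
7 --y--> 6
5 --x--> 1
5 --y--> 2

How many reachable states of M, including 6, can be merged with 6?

First remove the unreachable states {3}; 6 states remain.
P0 = {1,4,6,7} | {2,5}.
On input x, block {1,4,6,7} splits into {1,7} and {4,6}.
Stable partition: {1,7} | {2,5} | {4,6} — 3 equivalence classes.
The equivalence class containing 6 is {4,6}, of size 2.

2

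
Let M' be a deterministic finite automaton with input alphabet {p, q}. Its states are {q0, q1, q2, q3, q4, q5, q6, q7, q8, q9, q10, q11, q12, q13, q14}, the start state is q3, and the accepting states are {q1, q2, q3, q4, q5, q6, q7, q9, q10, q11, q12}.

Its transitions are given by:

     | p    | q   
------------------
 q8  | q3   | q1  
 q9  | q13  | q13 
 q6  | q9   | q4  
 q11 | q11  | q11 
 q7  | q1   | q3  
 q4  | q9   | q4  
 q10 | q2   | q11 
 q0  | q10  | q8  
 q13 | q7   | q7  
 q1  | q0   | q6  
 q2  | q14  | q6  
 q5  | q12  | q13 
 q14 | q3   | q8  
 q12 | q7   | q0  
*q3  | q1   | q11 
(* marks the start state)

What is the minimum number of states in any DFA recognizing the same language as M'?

Reachable states from the start: {q0,q1,q2,q3,q4,q6,q7,q8,q9,q10,q11,q13,q14}. Unreachable: {q5,q12} — drop them.
P0 = {q1,q2,q3,q4,q6,q7,q9,q10,q11} | {q0,q8,q13,q14}.
On input p, block {q1,q2,q3,q4,q6,q7,q9,q10,q11} splits into {q3,q4,q6,q7,q10,q11} and {q1,q2,q9}.
Refine {q3,q4,q6,q7,q10,q11} on symbol p: members go to different blocks, giving {q3,q4,q6,q7,q10} and {q11}.
Split {q3,q4,q6,q7,q10} by δ(·,q) → {q4,q6,q7} and {q3,q10}.
On input q, block {q4,q6,q7} splits into {q4,q6} and {q7}.
Split {q0,q8,q13,q14} by δ(·,p) → {q0,q8,q14} and {q13}.
Split {q0,q8,q14} by δ(·,q) → {q0,q14} and {q8}.
Refine {q1,q2,q9} on symbol p: members go to different blocks, giving {q1,q2} and {q9}.
No further refinement is possible. Final partition (9 blocks): {q4,q6} | {q0,q14} | {q1,q2} | {q11} | {q3,q10} | {q7} | {q13} | {q8} | {q9}.

9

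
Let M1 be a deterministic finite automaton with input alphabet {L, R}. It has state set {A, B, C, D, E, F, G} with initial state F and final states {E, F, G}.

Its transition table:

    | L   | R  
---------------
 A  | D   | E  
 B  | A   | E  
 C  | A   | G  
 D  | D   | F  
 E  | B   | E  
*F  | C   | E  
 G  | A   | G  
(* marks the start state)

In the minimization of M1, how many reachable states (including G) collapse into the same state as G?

3

Every state is reachable, so we keep all 7.
Start with accepting vs non-accepting: {E,F,G} | {A,B,C,D}.
Stable partition: {E,F,G} | {A,B,C,D} — 2 equivalence classes.
State G belongs to the block {E,F,G}, which has 3 states.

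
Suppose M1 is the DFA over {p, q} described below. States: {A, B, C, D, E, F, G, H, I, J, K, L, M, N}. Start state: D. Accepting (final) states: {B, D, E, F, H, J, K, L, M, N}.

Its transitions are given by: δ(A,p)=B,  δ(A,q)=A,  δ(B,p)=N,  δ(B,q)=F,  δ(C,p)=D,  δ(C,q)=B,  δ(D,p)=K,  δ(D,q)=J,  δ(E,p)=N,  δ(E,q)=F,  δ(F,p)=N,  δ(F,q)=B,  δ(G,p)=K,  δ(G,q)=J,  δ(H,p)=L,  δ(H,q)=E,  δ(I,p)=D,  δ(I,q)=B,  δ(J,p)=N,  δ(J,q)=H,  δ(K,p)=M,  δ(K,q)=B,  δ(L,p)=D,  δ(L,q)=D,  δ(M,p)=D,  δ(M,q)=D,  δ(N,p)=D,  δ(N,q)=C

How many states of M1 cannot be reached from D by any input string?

3

No path from D leads to A, G, I; the other 11 states are all reachable.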